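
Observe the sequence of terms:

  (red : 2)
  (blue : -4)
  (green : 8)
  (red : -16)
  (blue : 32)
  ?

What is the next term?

(green : -64)

For the colour, repeats red → blue → green: red, blue, green, red, blue → green.
Second component: ×(-2) each step; 2, -4, 8, -16, 32 → -64.
So the next term is (green : -64).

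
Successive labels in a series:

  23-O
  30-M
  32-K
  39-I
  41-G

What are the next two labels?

48-E, 50-C

First component: alternating steps +7, +2, +7, +2, …, so 23, 30, 32, 39, 41 → 48 → 50.
Letter — letters move back 2 places in the alphabet: O, M, K, I, G → E → C.
Putting the parts together: 48-E and then 50-C.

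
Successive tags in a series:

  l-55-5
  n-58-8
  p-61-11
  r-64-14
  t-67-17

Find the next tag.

v-70-20

Letter: letters move forward 2 places in the alphabet; l, n, p, r, t → v.
Second component: +3 each step, so 55, 58, 61, 64, 67 → 70.
For the third component, +3 each step: 5, 8, 11, 14, 17 → 20.
Combining the parts gives v-70-20.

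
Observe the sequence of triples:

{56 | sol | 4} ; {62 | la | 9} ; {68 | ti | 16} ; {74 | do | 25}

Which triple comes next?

For the first coordinate, +6 each step: 56, 62, 68, 74 → 80.
Note goes sol, la, ti, do → re (runs through the solfège scale do→ti).
Third coordinate: perfect squares: 2², 3², 4², …, so 4, 9, 16, 25 → 36.
So the next triple is {80 | re | 36}.

{80 | re | 36}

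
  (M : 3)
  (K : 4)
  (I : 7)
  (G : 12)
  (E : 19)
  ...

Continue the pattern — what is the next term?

Letter: M, K, I, G, E → C (letters move back 2 places in the alphabet).
Second value goes 3, 4, 7, 12, 19 → 28 (differences are 1, 3, 5, … (increasing by 2 each time)).
So the next term is (C : 28).

(C : 28)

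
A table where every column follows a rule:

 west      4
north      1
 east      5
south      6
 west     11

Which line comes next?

north  17

Direction — repeats west → north → east → south: west, north, east, south, west → north.
For the second component, each term is the sum of the two before it: 4, 1, 5, 6, 11 → 17.
Putting it together: north  17.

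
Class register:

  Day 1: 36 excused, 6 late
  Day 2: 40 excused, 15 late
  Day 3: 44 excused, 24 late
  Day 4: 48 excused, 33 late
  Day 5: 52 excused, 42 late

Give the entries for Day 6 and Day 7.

56 excused, 51 late; 60 excused, 60 late

Excused: 36, 40, 44, 48, 52 → 56 → 60 (+4 each step).
Late — +9 each step: 6, 15, 24, 33, 42 → 51 → 60.
Putting the parts together: 56 excused, 51 late and then 60 excused, 60 late.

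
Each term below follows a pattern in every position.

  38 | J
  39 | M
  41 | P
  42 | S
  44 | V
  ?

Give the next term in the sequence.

First coordinate: alternating steps +1, +2, +1, +2, …, so 38, 39, 41, 42, 44 → 45.
Letter: letters move forward 3 places in the alphabet; J, M, P, S, V → Y.
Combining the parts gives 45 | Y.

45 | Y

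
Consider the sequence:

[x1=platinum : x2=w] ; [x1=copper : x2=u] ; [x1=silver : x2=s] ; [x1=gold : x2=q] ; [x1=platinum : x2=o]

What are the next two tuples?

[x1=copper : x2=m], [x1=silver : x2=k]

X1: platinum, copper, silver, gold, platinum → copper → silver (repeats platinum → copper → silver → gold).
X2: w, u, s, q, o → m → k (letters move back 2 places in the alphabet).
Putting the parts together: [x1=copper : x2=m] and then [x1=silver : x2=k].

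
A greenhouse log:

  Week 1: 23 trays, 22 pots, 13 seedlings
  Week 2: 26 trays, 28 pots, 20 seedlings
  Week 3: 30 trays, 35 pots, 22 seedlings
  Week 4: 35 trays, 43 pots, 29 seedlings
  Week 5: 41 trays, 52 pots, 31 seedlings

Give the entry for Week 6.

Trays: differences are 3, 4, 5, … (increasing by 1 each time), so 23, 26, 30, 35, 41 → 48.
For the pots, differences are 6, 7, 8, … (increasing by 1 each time): 22, 28, 35, 43, 52 → 62.
Seedlings: 13, 20, 22, 29, 31 → 38 (alternating steps +7, +2, +7, +2, …).
Combining the parts gives 48 trays, 62 pots, 38 seedlings.

48 trays, 62 pots, 38 seedlings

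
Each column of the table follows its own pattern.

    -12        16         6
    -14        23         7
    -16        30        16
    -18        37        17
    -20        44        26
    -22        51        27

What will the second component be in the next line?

58

Second component — +7 each step: 16, 23, 30, 37, 44, 51 → 58.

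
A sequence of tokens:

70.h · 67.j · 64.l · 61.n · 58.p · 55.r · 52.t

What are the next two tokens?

First component — −3 each step: 70, 67, 64, 61, 58, 55, 52 → 49 → 46.
Letter: letters move forward 2 places in the alphabet; h, j, l, n, p, r, t → v → x.
So the next two tokens are 49.v and 46.x.

49.v then 46.x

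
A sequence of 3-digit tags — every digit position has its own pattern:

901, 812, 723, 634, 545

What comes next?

456

First digit: −1 each step, mod 10; 9, 8, 7, 6, 5 → 4.
Second digit goes 0, 1, 2, 3, 4 → 5 (+1 each step, mod 10).
Third digit: +1 each step, mod 10; 1, 2, 3, 4, 5 → 6.
Combining the parts gives 456.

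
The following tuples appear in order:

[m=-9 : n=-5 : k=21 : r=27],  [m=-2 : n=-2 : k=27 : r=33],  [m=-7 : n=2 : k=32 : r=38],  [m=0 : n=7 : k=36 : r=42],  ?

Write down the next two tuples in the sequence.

M: -9, -2, -7, 0 → -5 → 2 (alternating steps +7, −5, +7, −5, …).
N: differences are 3, 4, 5, … (increasing by 1 each time), so -5, -2, 2, 7 → 13 → 20.
K goes 21, 27, 32, 36 → 39 → 41 (differences are 6, 5, 4, … (decreasing by 1 each time)).
R goes 27, 33, 38, 42 → 45 → 47 (always 6 more than the k).
Putting the parts together: [m=-5 : n=13 : k=39 : r=45] and then [m=2 : n=20 : k=41 : r=47].

[m=-5 : n=13 : k=39 : r=45], [m=2 : n=20 : k=41 : r=47]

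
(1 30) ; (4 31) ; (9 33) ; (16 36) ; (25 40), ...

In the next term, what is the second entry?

Second entry: differences are 1, 2, 3, … (increasing by 1 each time); 30, 31, 33, 36, 40 → 45.

45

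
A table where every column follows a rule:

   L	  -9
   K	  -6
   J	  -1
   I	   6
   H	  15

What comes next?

Letter — letters move back 1 place in the alphabet: L, K, J, I, H → G.
Second component: differences are 3, 5, 7, … (increasing by 2 each time), so -9, -6, -1, 6, 15 → 26.
Putting it together: G  26.

G  26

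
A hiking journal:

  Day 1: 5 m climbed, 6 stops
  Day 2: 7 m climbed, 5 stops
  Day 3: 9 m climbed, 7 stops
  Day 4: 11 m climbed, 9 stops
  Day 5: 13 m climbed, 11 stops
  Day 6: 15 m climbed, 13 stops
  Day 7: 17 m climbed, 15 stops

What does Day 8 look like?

For the m climbed, +2 each step: 5, 7, 9, 11, 13, 15, 17 → 19.
Stops: 6, 5, 7, 9, 11, 13, 15 → 17 (always the previous value of the m climbed).
Combining the parts gives 19 m climbed, 17 stops.

19 m climbed, 17 stops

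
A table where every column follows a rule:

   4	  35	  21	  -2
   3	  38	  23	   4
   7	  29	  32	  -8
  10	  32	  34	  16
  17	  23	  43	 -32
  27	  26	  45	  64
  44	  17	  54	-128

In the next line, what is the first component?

For the first component, each term is the sum of the two before it: 4, 3, 7, 10, 17, 27, 44 → 71.
Second component: 35, 38, 29, 32, 23, 26, 17 → 20 (alternating steps +3, −9, +3, −9, …).
For the third component, alternating steps +2, +9, +2, +9, …: 21, 23, 32, 34, 43, 45, 54 → 56.
Fourth component: ×(-2) each step; -2, 4, -8, 16, -32, 64, -128 → 256.

71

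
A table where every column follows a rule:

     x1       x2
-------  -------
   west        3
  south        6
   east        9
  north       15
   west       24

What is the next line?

south  39

Column x1: west, south, east, north, west → south (repeats west → south → east → north).
Column x2: each term is the sum of the two before it; 3, 6, 9, 15, 24 → 39.
Combining the parts gives south  39.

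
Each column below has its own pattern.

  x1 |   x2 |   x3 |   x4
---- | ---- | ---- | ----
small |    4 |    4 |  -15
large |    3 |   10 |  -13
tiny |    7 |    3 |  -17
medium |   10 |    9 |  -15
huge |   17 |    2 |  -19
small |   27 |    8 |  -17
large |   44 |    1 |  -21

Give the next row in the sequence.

Column x1: repeats small → large → tiny → medium → huge, so small, large, tiny, medium, huge, small, large → tiny.
Column x2: 4, 3, 7, 10, 17, 27, 44 → 71 (each term is the sum of the two before it).
Column x3 — alternating steps +6, −7, +6, −7, …: 4, 10, 3, 9, 2, 8, 1 → 7.
Column x4: alternating steps +2, −4, +2, −4, …, so -15, -13, -17, -15, -19, -17, -21 → -19.
So the next row is tiny  71  7  -19.

tiny  71  7  -19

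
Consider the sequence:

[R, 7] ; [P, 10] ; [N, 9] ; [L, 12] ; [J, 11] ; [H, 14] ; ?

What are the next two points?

Letter goes R, P, N, L, J, H → F → D (letters move back 2 places in the alphabet).
For the second value, alternating steps +3, −1, +3, −1, …: 7, 10, 9, 12, 11, 14 → 13 → 16.
Putting the parts together: [F, 13] and then [D, 16].

[F, 13], [D, 16]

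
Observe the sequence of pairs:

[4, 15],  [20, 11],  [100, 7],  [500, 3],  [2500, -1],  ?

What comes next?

For the first value, ×5 each step: 4, 20, 100, 500, 2500 → 12500.
Second value: −4 each step, so 15, 11, 7, 3, -1 → -5.
Combining the parts gives [12500, -5].

[12500, -5]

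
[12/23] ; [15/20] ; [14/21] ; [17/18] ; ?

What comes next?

First slot goes 12, 15, 14, 17 → 16 (alternating steps +3, −1, +3, −1, …).
Second slot — together with the first slot always sums to 35: 23, 20, 21, 18 → 19.
Combining the parts gives [16/19].

[16/19]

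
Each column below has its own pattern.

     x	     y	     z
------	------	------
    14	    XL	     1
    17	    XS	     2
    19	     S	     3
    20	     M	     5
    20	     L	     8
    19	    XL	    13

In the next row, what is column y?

XS

For the column y, repeats XL → XS → S → M → L: XL, XS, S, M, L, XL → XS.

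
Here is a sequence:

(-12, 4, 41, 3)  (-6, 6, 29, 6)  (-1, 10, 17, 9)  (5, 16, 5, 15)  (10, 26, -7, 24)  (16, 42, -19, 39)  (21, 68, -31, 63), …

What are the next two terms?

(27, 110, -43, 102), (32, 178, -55, 165)

First entry: alternating steps +6, +5, +6, +5, …, so -12, -6, -1, 5, 10, 16, 21 → 27 → 32.
Second entry: each term is the sum of the two before it, so 4, 6, 10, 16, 26, 42, 68 → 110 → 178.
Third entry — −12 each step: 41, 29, 17, 5, -7, -19, -31 → -43 → -55.
Fourth entry: each term is the sum of the two before it; 3, 6, 9, 15, 24, 39, 63 → 102 → 165.
Putting the parts together: (27, 110, -43, 102) and then (32, 178, -55, 165).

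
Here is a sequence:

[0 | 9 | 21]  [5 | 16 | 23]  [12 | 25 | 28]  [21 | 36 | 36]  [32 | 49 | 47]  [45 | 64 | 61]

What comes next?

First value: differences are 5, 7, 9, … (increasing by 2 each time), so 0, 5, 12, 21, 32, 45 → 60.
Second value goes 9, 16, 25, 36, 49, 64 → 81 (perfect squares: 3², 4², 5², …).
For the third value, differences are 2, 5, 8, … (increasing by 3 each time): 21, 23, 28, 36, 47, 61 → 78.
Combining the parts gives [60 | 81 | 78].

[60 | 81 | 78]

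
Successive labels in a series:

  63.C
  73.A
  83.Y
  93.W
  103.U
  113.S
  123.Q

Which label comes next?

133.O

First component: +10 each step; 63, 73, 83, 93, 103, 113, 123 → 133.
Letter — letters move back 2 places in the alphabet, wrapping A→Z: C, A, Y, W, U, S, Q → O.
Putting it together: 133.O.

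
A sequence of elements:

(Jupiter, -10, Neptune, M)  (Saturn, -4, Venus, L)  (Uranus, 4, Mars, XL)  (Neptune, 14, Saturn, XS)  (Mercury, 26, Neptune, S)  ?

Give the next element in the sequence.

(Venus, 40, Venus, M)

First planet: runs through the planets Mercury→Neptune, so Jupiter, Saturn, Uranus, Neptune, Mercury → Venus.
Second value: differences are 6, 8, 10, … (increasing by 2 each time); -10, -4, 4, 14, 26 → 40.
Second planet: repeats Neptune → Venus → Mars → Saturn; Neptune, Venus, Mars, Saturn, Neptune → Venus.
Size: runs through clothing sizes XS→XL, so M, L, XL, XS, S → M.
Putting it together: (Venus, 40, Venus, M).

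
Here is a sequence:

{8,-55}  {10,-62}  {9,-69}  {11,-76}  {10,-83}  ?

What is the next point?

{12,-90}

First entry: 8, 10, 9, 11, 10 → 12 (alternating steps +2, −1, +2, −1, …).
Second entry — −7 each step: -55, -62, -69, -76, -83 → -90.
Combining the parts gives {12,-90}.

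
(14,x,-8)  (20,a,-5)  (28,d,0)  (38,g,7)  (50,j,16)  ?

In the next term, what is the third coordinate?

27

First coordinate: differences are 6, 8, 10, … (increasing by 2 each time), so 14, 20, 28, 38, 50 → 64.
For the letter, letters move forward 3 places in the alphabet, wrapping Z→A: x, a, d, g, j → m.
Third coordinate goes -8, -5, 0, 7, 16 → 27 (differences are 3, 5, 7, … (increasing by 2 each time)).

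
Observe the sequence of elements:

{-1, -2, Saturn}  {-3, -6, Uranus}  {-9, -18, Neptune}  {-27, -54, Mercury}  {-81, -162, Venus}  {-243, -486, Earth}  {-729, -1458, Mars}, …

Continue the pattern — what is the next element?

{-2187, -4374, Jupiter}

First part: ×3 each step; -1, -3, -9, -27, -81, -243, -729 → -2187.
Second part: ×3 each step; -2, -6, -18, -54, -162, -486, -1458 → -4374.
Planet: Saturn, Uranus, Neptune, Mercury, Venus, Earth, Mars → Jupiter (runs through the planets Mercury→Neptune).
Combining the parts gives {-2187, -4374, Jupiter}.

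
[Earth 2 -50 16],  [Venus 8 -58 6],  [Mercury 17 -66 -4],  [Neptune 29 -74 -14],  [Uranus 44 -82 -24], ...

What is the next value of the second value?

Second value: 2, 8, 17, 29, 44 → 62 (differences are 6, 9, 12, … (increasing by 3 each time)).

62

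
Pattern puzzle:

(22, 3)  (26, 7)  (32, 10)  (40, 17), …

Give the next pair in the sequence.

First coordinate: differences are 4, 6, 8, … (increasing by 2 each time), so 22, 26, 32, 40 → 50.
Second coordinate: each term is the sum of the two before it, so 3, 7, 10, 17 → 27.
So the next pair is (50, 27).

(50, 27)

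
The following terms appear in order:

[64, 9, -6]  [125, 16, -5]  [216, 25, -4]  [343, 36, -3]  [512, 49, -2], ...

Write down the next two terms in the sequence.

First value goes 64, 125, 216, 343, 512 → 729 → 1000 (perfect cubes: 4³, 5³, 6³, …).
Second value — perfect squares: 3², 4², 5², …: 9, 16, 25, 36, 49 → 64 → 81.
Third value: +1 each step; -6, -5, -4, -3, -2 → -1 → 0.
So the next two terms are [729, 64, -1] and [1000, 81, 0].

[729, 64, -1], [1000, 81, 0]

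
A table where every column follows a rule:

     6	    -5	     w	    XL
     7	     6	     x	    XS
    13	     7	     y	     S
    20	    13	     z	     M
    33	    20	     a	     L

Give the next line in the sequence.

First component — each term is the sum of the two before it: 6, 7, 13, 20, 33 → 53.
Second component goes -5, 6, 7, 13, 20 → 33 (always the previous value of the first component).
Letter — letters move forward 1 place in the alphabet, wrapping Z→A: w, x, y, z, a → b.
Size — runs through clothing sizes XS→XL: XL, XS, S, M, L → XL.
So the next line is 53  33  b  XL.

53  33  b  XL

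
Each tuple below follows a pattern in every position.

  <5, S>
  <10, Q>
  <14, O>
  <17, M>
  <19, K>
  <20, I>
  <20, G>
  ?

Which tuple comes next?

<19, E>

First coordinate: differences are 5, 4, 3, … (decreasing by 1 each time), so 5, 10, 14, 17, 19, 20, 20 → 19.
For the letter, letters move back 2 places in the alphabet: S, Q, O, M, K, I, G → E.
Putting it together: <19, E>.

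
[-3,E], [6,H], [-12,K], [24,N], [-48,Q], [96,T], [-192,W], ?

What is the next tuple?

First part: -3, 6, -12, 24, -48, 96, -192 → 384 (×(-2) each step).
Letter — letters move forward 3 places in the alphabet: E, H, K, N, Q, T, W → Z.
Putting it together: [384,Z].

[384,Z]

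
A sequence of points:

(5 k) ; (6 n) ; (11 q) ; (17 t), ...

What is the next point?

(28 w)

First part: 5, 6, 11, 17 → 28 (each term is the sum of the two before it).
Letter goes k, n, q, t → w (letters move forward 3 places in the alphabet).
So the next point is (28 w).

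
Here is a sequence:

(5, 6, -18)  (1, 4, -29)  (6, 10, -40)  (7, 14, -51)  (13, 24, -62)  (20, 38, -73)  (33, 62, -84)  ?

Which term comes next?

For the first slot, each term is the sum of the two before it: 5, 1, 6, 7, 13, 20, 33 → 53.
Second slot — each term is the sum of the two before it: 6, 4, 10, 14, 24, 38, 62 → 100.
For the third slot, −11 each step: -18, -29, -40, -51, -62, -73, -84 → -95.
Putting it together: (53, 100, -95).

(53, 100, -95)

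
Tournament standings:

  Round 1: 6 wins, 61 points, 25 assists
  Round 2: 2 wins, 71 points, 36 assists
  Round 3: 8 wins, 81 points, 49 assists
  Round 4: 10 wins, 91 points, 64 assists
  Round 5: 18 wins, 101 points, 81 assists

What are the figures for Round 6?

Wins: 6, 2, 8, 10, 18 → 28 (each term is the sum of the two before it).
Points: +10 each step, so 61, 71, 81, 91, 101 → 111.
Assists: perfect squares: 5², 6², 7², …; 25, 36, 49, 64, 81 → 100.
So the next row is 28 wins, 111 points, 100 assists.

28 wins, 111 points, 100 assists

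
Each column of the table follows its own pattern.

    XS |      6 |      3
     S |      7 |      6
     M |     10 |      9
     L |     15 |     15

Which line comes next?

XL  22  24

Size: runs through clothing sizes XS→XL, so XS, S, M, L → XL.
Second component goes 6, 7, 10, 15 → 22 (differences are 1, 3, 5, … (increasing by 2 each time)).
Third component: each term is the sum of the two before it, so 3, 6, 9, 15 → 24.
Putting it together: XL  22  24.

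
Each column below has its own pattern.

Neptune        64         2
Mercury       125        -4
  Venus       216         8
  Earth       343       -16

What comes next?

Mars  512  32

Planet goes Neptune, Mercury, Venus, Earth → Mars (runs through the planets Mercury→Neptune).
Second component: 64, 125, 216, 343 → 512 (perfect cubes: 4³, 5³, 6³, …).
Third component: ×(-2) each step; 2, -4, 8, -16 → 32.
Putting it together: Mars  512  32.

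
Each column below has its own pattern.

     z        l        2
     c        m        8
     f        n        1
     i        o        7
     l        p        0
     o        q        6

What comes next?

r  r  -1

First letter: z, c, f, i, l, o → r (letters move forward 3 places in the alphabet, wrapping Z→A).
Second letter goes l, m, n, o, p, q → r (letters move forward 1 place in the alphabet).
Third component: alternating steps +6, −7, +6, −7, …, so 2, 8, 1, 7, 0, 6 → -1.
Combining the parts gives r  r  -1.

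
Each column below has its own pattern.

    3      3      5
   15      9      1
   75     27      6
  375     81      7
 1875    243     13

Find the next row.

First component: ×5 each step, so 3, 15, 75, 375, 1875 → 9375.
Second component goes 3, 9, 27, 81, 243 → 729 (×3 each step).
Third component: 5, 1, 6, 7, 13 → 20 (each term is the sum of the two before it).
Putting it together: 9375  729  20.

9375  729  20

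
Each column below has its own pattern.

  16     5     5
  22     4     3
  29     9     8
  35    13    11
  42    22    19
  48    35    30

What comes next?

55  57  49

First component — alternating steps +6, +7, +6, +7, …: 16, 22, 29, 35, 42, 48 → 55.
Second component — each term is the sum of the two before it: 5, 4, 9, 13, 22, 35 → 57.
For the third component, each term is the sum of the two before it: 5, 3, 8, 11, 19, 30 → 49.
So the next line is 55  57  49.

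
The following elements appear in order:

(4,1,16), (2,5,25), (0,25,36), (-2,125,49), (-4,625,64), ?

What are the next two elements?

(-6,3125,81), (-8,15625,100)

First coordinate: −2 each step, so 4, 2, 0, -2, -4 → -6 → -8.
Second coordinate — ×5 each step: 1, 5, 25, 125, 625 → 3125 → 15625.
For the third coordinate, perfect squares: 4², 5², 6², …: 16, 25, 36, 49, 64 → 81 → 100.
So the next two elements are (-6,3125,81) and (-8,15625,100).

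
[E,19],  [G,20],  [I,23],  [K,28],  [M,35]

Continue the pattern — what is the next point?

[O,44]

Letter — letters move forward 2 places in the alphabet: E, G, I, K, M → O.
Second component: differences are 1, 3, 5, … (increasing by 2 each time), so 19, 20, 23, 28, 35 → 44.
Combining the parts gives [O,44].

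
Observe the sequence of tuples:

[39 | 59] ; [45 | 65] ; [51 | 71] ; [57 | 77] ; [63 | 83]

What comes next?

First value — +6 each step: 39, 45, 51, 57, 63 → 69.
Second value goes 59, 65, 71, 77, 83 → 89 (+6 each step).
Putting it together: [69 | 89].

[69 | 89]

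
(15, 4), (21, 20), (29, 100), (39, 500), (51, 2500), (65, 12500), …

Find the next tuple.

(81, 62500)

First coordinate goes 15, 21, 29, 39, 51, 65 → 81 (differences are 6, 8, 10, … (increasing by 2 each time)).
Second coordinate: 4, 20, 100, 500, 2500, 12500 → 62500 (×5 each step).
Combining the parts gives (81, 62500).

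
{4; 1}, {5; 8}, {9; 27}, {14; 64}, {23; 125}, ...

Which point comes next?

{37; 216}

First part: each term is the sum of the two before it; 4, 5, 9, 14, 23 → 37.
Second part: perfect cubes: 1³, 2³, 3³, …, so 1, 8, 27, 64, 125 → 216.
Combining the parts gives {37; 216}.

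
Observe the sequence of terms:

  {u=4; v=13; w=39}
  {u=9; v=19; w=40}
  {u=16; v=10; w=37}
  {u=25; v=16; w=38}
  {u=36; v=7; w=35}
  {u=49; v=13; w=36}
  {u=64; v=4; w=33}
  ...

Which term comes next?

{u=81; v=10; w=34}

U: perfect squares: 2², 3², 4², …; 4, 9, 16, 25, 36, 49, 64 → 81.
V: 13, 19, 10, 16, 7, 13, 4 → 10 (alternating steps +6, −9, +6, −9, …).
W: alternating steps +1, −3, +1, −3, …, so 39, 40, 37, 38, 35, 36, 33 → 34.
Putting it together: {u=81; v=10; w=34}.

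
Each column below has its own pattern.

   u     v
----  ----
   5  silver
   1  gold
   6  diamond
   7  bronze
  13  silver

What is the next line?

20  gold

Column u: each term is the sum of the two before it, so 5, 1, 6, 7, 13 → 20.
Column v — repeats silver → gold → diamond → bronze: silver, gold, diamond, bronze, silver → gold.
Combining the parts gives 20  gold.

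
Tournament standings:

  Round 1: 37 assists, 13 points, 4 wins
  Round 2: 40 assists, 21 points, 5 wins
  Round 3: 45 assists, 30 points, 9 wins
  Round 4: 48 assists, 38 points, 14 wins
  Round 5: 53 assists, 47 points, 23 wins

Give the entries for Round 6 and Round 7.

Assists: 37, 40, 45, 48, 53 → 56 → 61 (alternating steps +3, +5, +3, +5, …).
Points goes 13, 21, 30, 38, 47 → 55 → 64 (alternating steps +8, +9, +8, +9, …).
For the wins, each term is the sum of the two before it: 4, 5, 9, 14, 23 → 37 → 60.
Putting the parts together: 56 assists, 55 points, 37 wins and then 61 assists, 64 points, 60 wins.

56 assists, 55 points, 37 wins; 61 assists, 64 points, 60 wins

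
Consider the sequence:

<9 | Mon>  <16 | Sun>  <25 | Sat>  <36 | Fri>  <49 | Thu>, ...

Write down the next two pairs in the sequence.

<64 | Wed>, <81 | Tue>

First value: perfect squares: 3², 4², 5², …; 9, 16, 25, 36, 49 → 64 → 81.
For the day, runs backward through the weekdays Mon→Sun: Mon, Sun, Sat, Fri, Thu → Wed → Tue.
Putting the parts together: <64 | Wed> and then <81 | Tue>.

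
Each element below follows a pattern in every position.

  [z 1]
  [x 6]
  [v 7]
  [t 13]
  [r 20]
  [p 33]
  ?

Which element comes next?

[n 53]

Letter: letters move back 2 places in the alphabet; z, x, v, t, r, p → n.
Second slot: each term is the sum of the two before it; 1, 6, 7, 13, 20, 33 → 53.
Putting it together: [n 53].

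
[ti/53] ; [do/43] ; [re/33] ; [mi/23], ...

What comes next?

[fa/13]

Note: runs through the solfège scale do→ti; ti, do, re, mi → fa.
Second slot — −10 each step: 53, 43, 33, 23 → 13.
Combining the parts gives [fa/13].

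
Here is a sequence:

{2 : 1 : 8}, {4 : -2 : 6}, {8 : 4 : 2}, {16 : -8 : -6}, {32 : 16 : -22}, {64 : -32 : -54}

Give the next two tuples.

First entry: ×2 each step, so 2, 4, 8, 16, 32, 64 → 128 → 256.
Second entry — ×(-2) each step: 1, -2, 4, -8, 16, -32 → 64 → -128.
Third entry goes 8, 6, 2, -6, -22, -54 → -118 → -246 (together with the first entry always sums to 10).
Putting the parts together: {128 : 64 : -118} and then {256 : -128 : -246}.

{128 : 64 : -118}, {256 : -128 : -246}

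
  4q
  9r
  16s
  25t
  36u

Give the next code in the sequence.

First component: perfect squares: 2², 3², 4², …; 4, 9, 16, 25, 36 → 49.
Letter: q, r, s, t, u → v (letters move forward 1 place in the alphabet).
So the next code is 49v.

49v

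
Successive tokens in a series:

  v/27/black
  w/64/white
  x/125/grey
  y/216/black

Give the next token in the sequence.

Letter: letters move forward 1 place in the alphabet, so v, w, x, y → z.
Second component: 27, 64, 125, 216 → 343 (perfect cubes: 3³, 4³, 5³, …).
Shade — repeats black → white → grey: black, white, grey, black → white.
So the next token is z/343/white.

z/343/white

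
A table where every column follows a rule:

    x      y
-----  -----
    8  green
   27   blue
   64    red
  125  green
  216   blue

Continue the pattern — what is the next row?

343  red

Column x: perfect cubes: 2³, 3³, 4³, …, so 8, 27, 64, 125, 216 → 343.
Column y: green, blue, red, green, blue → red (repeats green → blue → red).
So the next row is 343  red.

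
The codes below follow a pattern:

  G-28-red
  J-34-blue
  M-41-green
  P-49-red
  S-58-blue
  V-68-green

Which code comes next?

Letter goes G, J, M, P, S, V → Y (letters move forward 3 places in the alphabet).
Second component: 28, 34, 41, 49, 58, 68 → 79 (differences are 6, 7, 8, … (increasing by 1 each time)).
Colour: repeats red → blue → green, so red, blue, green, red, blue, green → red.
Combining the parts gives Y-79-red.

Y-79-red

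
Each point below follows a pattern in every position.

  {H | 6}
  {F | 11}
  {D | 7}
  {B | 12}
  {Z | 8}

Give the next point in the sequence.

{X | 13}

For the letter, letters move back 2 places in the alphabet, wrapping A→Z: H, F, D, B, Z → X.
Second entry: alternating steps +5, −4, +5, −4, …, so 6, 11, 7, 12, 8 → 13.
Combining the parts gives {X | 13}.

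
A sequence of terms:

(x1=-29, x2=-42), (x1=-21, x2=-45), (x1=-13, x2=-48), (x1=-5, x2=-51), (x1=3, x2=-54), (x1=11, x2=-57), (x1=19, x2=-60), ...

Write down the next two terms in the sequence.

X1: -29, -21, -13, -5, 3, 11, 19 → 27 → 35 (+8 each step).
X2 — −3 each step: -42, -45, -48, -51, -54, -57, -60 → -63 → -66.
Putting the parts together: (x1=27, x2=-63) and then (x1=35, x2=-66).

(x1=27, x2=-63), (x1=35, x2=-66)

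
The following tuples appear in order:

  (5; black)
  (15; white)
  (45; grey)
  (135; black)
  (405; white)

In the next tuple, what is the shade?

First slot: ×3 each step, so 5, 15, 45, 135, 405 → 1215.
Shade: black, white, grey, black, white → grey (repeats black → white → grey).

grey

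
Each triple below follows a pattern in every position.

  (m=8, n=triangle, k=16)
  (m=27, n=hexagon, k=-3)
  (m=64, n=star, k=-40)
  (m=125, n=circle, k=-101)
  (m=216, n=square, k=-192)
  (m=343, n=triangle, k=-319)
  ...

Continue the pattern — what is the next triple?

(m=512, n=hexagon, k=-488)

M: perfect cubes: 2³, 3³, 4³, …; 8, 27, 64, 125, 216, 343 → 512.
For the n, repeats triangle → hexagon → star → circle → square: triangle, hexagon, star, circle, square, triangle → hexagon.
K: together with the m always sums to 24; 16, -3, -40, -101, -192, -319 → -488.
So the next triple is (m=512, n=hexagon, k=-488).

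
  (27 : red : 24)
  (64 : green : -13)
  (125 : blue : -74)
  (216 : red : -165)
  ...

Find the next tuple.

(343 : green : -292)

For the first component, perfect cubes: 3³, 4³, 5³, …: 27, 64, 125, 216 → 343.
Colour: red, green, blue, red → green (repeats red → green → blue).
Third component: together with the first component always sums to 51, so 24, -13, -74, -165 → -292.
Putting it together: (343 : green : -292).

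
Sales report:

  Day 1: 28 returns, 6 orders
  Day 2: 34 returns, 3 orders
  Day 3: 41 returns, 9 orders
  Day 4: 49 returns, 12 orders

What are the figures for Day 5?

58 returns, 21 orders

Returns: 28, 34, 41, 49 → 58 (differences are 6, 7, 8, … (increasing by 1 each time)).
For the orders, each term is the sum of the two before it: 6, 3, 9, 12 → 21.
So the next record is 58 returns, 21 orders.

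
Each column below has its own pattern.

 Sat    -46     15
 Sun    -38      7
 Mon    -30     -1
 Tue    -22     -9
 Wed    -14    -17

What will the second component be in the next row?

-6

Second component: -46, -38, -30, -22, -14 → -6 (+8 each step).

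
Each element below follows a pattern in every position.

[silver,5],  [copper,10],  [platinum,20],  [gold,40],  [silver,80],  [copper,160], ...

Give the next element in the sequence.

[platinum,320]

Metal: repeats silver → copper → platinum → gold; silver, copper, platinum, gold, silver, copper → platinum.
Second value — ×2 each step: 5, 10, 20, 40, 80, 160 → 320.
Putting it together: [platinum,320].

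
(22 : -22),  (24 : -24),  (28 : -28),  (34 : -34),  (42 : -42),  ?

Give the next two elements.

(52 : -52), (64 : -64)

First entry: 22, 24, 28, 34, 42 → 52 → 64 (differences are 2, 4, 6, … (increasing by 2 each time)).
Second entry: always the negative of the first entry; -22, -24, -28, -34, -42 → -52 → -64.
So the next two elements are (52 : -52) and (64 : -64).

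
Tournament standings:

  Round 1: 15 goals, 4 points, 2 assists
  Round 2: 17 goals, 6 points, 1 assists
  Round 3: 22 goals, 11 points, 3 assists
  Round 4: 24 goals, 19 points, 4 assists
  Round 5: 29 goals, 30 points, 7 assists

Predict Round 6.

31 goals, 44 points, 11 assists

For the goals, alternating steps +2, +5, +2, +5, …: 15, 17, 22, 24, 29 → 31.
For the points, differences are 2, 5, 8, … (increasing by 3 each time): 4, 6, 11, 19, 30 → 44.
Assists — each term is the sum of the two before it: 2, 1, 3, 4, 7 → 11.
So the next line is 31 goals, 44 points, 11 assists.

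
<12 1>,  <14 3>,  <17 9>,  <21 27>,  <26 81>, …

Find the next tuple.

First component: differences are 2, 3, 4, … (increasing by 1 each time), so 12, 14, 17, 21, 26 → 32.
Second component: 1, 3, 9, 27, 81 → 243 (×3 each step).
Combining the parts gives <32 243>.

<32 243>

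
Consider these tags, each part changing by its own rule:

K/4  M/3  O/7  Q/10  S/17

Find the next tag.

U/27

Letter goes K, M, O, Q, S → U (letters move forward 2 places in the alphabet).
For the second component, each term is the sum of the two before it: 4, 3, 7, 10, 17 → 27.
Putting it together: U/27.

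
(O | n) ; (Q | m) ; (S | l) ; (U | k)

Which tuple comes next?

For the first letter, letters move forward 2 places in the alphabet: O, Q, S, U → W.
Second letter: n, m, l, k → j (letters move back 1 place in the alphabet).
Putting it together: (W | j).

(W | j)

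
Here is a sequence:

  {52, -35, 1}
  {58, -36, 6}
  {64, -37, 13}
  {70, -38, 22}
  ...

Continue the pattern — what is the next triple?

First coordinate goes 52, 58, 64, 70 → 76 (+6 each step).
Second coordinate goes -35, -36, -37, -38 → -39 (−1 each step).
For the third coordinate, differences are 5, 7, 9, … (increasing by 2 each time): 1, 6, 13, 22 → 33.
So the next triple is {76, -39, 33}.

{76, -39, 33}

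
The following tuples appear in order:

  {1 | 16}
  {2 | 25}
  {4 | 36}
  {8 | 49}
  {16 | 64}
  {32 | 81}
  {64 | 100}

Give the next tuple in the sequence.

{128 | 121}

First coordinate: ×2 each step; 1, 2, 4, 8, 16, 32, 64 → 128.
Second coordinate — perfect squares: 4², 5², 6², …: 16, 25, 36, 49, 64, 81, 100 → 121.
Combining the parts gives {128 | 121}.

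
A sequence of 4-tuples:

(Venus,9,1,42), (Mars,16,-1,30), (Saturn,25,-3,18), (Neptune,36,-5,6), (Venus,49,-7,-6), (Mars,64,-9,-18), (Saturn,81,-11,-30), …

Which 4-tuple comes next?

(Neptune,100,-13,-42)

Planet: repeats Venus → Mars → Saturn → Neptune, so Venus, Mars, Saturn, Neptune, Venus, Mars, Saturn → Neptune.
Second value: 9, 16, 25, 36, 49, 64, 81 → 100 (perfect squares: 3², 4², 5², …).
Third value — −2 each step: 1, -1, -3, -5, -7, -9, -11 → -13.
Fourth value: −12 each step, so 42, 30, 18, 6, -6, -18, -30 → -42.
So the next 4-tuple is (Neptune,100,-13,-42).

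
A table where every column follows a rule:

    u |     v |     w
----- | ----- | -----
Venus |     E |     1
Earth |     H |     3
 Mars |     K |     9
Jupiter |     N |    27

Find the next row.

For the column u, runs through the planets Mercury→Neptune: Venus, Earth, Mars, Jupiter → Saturn.
Column v: E, H, K, N → Q (letters move forward 3 places in the alphabet).
Column w: 1, 3, 9, 27 → 81 (×3 each step).
So the next row is Saturn  Q  81.

Saturn  Q  81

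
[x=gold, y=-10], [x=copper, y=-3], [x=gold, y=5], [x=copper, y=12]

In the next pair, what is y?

20

Y: alternating steps +7, +8, +7, +8, …, so -10, -3, 5, 12 → 20.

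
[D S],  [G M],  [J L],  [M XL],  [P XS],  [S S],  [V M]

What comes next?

Letter: letters move forward 3 places in the alphabet, so D, G, J, M, P, S, V → Y.
Size: S, M, L, XL, XS, S, M → L (repeats S → M → L → XL → XS).
So the next point is [Y L].

[Y L]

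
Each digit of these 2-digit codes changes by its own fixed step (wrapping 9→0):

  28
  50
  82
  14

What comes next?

First digit: +3 each step, mod 10, so 2, 5, 8, 1 → 4.
For the second digit, +2 each step, mod 10: 8, 0, 2, 4 → 6.
So the next code is 46.

46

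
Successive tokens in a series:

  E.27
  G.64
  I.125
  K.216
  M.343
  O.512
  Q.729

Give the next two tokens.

Letter goes E, G, I, K, M, O, Q → S → U (letters move forward 2 places in the alphabet).
Second component: perfect cubes: 3³, 4³, 5³, …; 27, 64, 125, 216, 343, 512, 729 → 1000 → 1331.
So the next two tokens are S.1000 and U.1331.

S.1000 then U.1331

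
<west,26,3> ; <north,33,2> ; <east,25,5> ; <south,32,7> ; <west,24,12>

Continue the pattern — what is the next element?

<north,31,19>

Direction goes west, north, east, south, west → north (repeats west → north → east → south).
Second coordinate: 26, 33, 25, 32, 24 → 31 (alternating steps +7, −8, +7, −8, …).
Third coordinate: each term is the sum of the two before it; 3, 2, 5, 7, 12 → 19.
So the next element is <north,31,19>.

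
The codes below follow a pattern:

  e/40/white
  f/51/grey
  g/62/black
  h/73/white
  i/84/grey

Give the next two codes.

Letter: e, f, g, h, i → j → k (letters move forward 1 place in the alphabet).
Second component goes 40, 51, 62, 73, 84 → 95 → 106 (+11 each step).
Shade: repeats white → grey → black, so white, grey, black, white, grey → black → white.
So the next two codes are j/95/black and k/106/white.

j/95/black then k/106/white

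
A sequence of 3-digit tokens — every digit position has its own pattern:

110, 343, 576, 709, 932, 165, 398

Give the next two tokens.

First digit — +2 each step, mod 10: 1, 3, 5, 7, 9, 1, 3 → 5 → 7.
Second digit goes 1, 4, 7, 0, 3, 6, 9 → 2 → 5 (+3 each step, mod 10).
Third digit — +3 each step, mod 10: 0, 3, 6, 9, 2, 5, 8 → 1 → 4.
So the next two tokens are 521 and 754.

521, 754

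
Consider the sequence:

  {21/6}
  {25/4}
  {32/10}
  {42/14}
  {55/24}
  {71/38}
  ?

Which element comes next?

{90/62}

First part goes 21, 25, 32, 42, 55, 71 → 90 (differences are 4, 7, 10, … (increasing by 3 each time)).
Second part: each term is the sum of the two before it, so 6, 4, 10, 14, 24, 38 → 62.
Putting it together: {90/62}.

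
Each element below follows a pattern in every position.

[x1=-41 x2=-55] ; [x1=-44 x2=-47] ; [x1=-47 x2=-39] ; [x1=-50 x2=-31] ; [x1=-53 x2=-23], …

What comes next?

X1: -41, -44, -47, -50, -53 → -56 (−3 each step).
X2 goes -55, -47, -39, -31, -23 → -15 (+8 each step).
So the next element is [x1=-56 x2=-15].

[x1=-56 x2=-15]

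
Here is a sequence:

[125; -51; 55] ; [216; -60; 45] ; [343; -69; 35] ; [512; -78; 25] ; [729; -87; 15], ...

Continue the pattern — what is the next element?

First component — perfect cubes: 5³, 6³, 7³, …: 125, 216, 343, 512, 729 → 1000.
For the second component, −9 each step: -51, -60, -69, -78, -87 → -96.
Third component: −10 each step; 55, 45, 35, 25, 15 → 5.
Combining the parts gives [1000; -96; 5].

[1000; -96; 5]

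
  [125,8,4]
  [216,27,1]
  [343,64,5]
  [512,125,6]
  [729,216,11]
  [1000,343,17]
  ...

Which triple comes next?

First entry: perfect cubes: 5³, 6³, 7³, …, so 125, 216, 343, 512, 729, 1000 → 1331.
Second entry goes 8, 27, 64, 125, 216, 343 → 512 (perfect cubes: 2³, 3³, 4³, …).
Third entry: each term is the sum of the two before it; 4, 1, 5, 6, 11, 17 → 28.
Putting it together: [1331,512,28].

[1331,512,28]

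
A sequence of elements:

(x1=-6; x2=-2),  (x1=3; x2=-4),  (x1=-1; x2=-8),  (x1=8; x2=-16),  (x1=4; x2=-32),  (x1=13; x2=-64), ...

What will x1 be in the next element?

9

For the x1, alternating steps +9, −4, +9, −4, …: -6, 3, -1, 8, 4, 13 → 9.
X2: ×2 each step; -2, -4, -8, -16, -32, -64 → -128.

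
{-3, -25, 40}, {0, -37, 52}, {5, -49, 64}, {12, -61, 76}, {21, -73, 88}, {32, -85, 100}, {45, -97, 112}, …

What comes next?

First coordinate: -3, 0, 5, 12, 21, 32, 45 → 60 (differences are 3, 5, 7, … (increasing by 2 each time)).
Second coordinate: −12 each step, so -25, -37, -49, -61, -73, -85, -97 → -109.
Third coordinate: 40, 52, 64, 76, 88, 100, 112 → 124 (+12 each step).
Putting it together: {60, -109, 124}.

{60, -109, 124}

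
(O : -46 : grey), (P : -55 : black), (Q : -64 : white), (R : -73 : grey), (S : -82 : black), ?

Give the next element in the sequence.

(T : -91 : white)

Letter goes O, P, Q, R, S → T (letters move forward 1 place in the alphabet).
Second component — −9 each step: -46, -55, -64, -73, -82 → -91.
Shade: repeats grey → black → white; grey, black, white, grey, black → white.
Combining the parts gives (T : -91 : white).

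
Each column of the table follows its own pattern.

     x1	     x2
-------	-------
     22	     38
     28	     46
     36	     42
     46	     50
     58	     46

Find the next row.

Column x1 — differences are 6, 8, 10, … (increasing by 2 each time): 22, 28, 36, 46, 58 → 72.
For the column x2, alternating steps +8, −4, +8, −4, …: 38, 46, 42, 50, 46 → 54.
Combining the parts gives 72  54.

72  54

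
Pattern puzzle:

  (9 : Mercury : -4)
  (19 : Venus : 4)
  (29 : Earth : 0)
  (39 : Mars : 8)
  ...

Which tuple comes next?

First component: +10 each step, so 9, 19, 29, 39 → 49.
Planet: Mercury, Venus, Earth, Mars → Jupiter (runs through the planets Mercury→Neptune).
Third component: alternating steps +8, −4, +8, −4, …, so -4, 4, 0, 8 → 4.
Combining the parts gives (49 : Jupiter : 4).

(49 : Jupiter : 4)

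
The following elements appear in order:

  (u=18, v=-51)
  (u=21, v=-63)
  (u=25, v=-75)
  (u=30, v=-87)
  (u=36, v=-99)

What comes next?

U: 18, 21, 25, 30, 36 → 43 (differences are 3, 4, 5, … (increasing by 1 each time)).
V: −12 each step; -51, -63, -75, -87, -99 → -111.
Combining the parts gives (u=43, v=-111).

(u=43, v=-111)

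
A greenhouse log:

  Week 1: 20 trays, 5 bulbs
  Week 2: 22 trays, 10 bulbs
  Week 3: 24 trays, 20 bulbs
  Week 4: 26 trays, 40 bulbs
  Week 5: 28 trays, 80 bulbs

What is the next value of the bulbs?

Trays — +2 each step: 20, 22, 24, 26, 28 → 30.
For the bulbs, ×2 each step: 5, 10, 20, 40, 80 → 160.

160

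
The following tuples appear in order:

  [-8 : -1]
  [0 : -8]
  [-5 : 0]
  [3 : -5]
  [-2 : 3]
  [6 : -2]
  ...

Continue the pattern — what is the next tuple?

[1 : 6]

First part: alternating steps +8, −5, +8, −5, …; -8, 0, -5, 3, -2, 6 → 1.
Second part: -1, -8, 0, -5, 3, -2 → 6 (always the previous value of the first part).
Putting it together: [1 : 6].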